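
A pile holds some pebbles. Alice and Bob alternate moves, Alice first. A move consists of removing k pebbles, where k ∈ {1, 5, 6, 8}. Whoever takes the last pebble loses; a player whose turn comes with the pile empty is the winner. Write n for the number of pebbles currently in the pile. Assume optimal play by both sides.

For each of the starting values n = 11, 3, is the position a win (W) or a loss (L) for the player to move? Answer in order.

Build the W/L table. Terminal = W. A non-terminal position is W if it has a move to some L; otherwise it is L.
n=0: no move; the opponent has just taken the last pebble and therefore loses → W
n=1: →0(W) only, which is W, so L
n=2: →1(L), so W
n=3: →2(W) only, which is W, so L
n=4: →3(L), so W
n=5: →4(W), 0(W) — all W, so L
n=6: →5(L), so W
n=7: →1(L), so W
n=8: →3(L), so W
n=9: →3(L), so W
n=10: →5(L), so W
n=11: →5(L), so W

11: W, 3: L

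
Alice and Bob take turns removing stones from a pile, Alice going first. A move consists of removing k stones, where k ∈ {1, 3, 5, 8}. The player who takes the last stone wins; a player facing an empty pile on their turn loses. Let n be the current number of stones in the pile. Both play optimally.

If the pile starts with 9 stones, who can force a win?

Use the standard recursion: the mover loses at a terminal position; elsewhere, the mover wins exactly when some move hands the opponent an L position.
n=0: no move → L
n=1: can move to 0, which is L ⇒ W
n=2: the only move is to 1(W), a W ⇒ L
n=3: can move to 2, which is L ⇒ W
n=4: moves to 3(W), 1(W); every one is W ⇒ L
n=5: can move to 4, which is L ⇒ W
n=6: moves to 5(W), 3(W), 1(W); every one is W ⇒ L
n=7: can move to 6, which is L ⇒ W
n=8: can move to 0, which is L ⇒ W
n=9: can move to 6, which is L ⇒ W
The starting position 9 is W: Alice should remove 3, leaving 6, handing over an L position.

Alice wins.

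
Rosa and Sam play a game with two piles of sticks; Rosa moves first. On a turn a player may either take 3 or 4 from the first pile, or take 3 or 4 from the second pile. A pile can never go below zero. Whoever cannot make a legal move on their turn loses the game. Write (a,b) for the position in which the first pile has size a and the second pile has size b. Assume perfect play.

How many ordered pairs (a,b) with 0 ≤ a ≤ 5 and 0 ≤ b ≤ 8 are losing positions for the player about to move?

Classify positions by backward induction: terminal positions (no move available) are L. From any other position, the mover wins iff some move reaches an L.
Every move lowers a or b (never raises either), so fill the grid row by row in increasing a, and left to right within a row: each cell's successors are then already labelled.
      b=0  b=1  b=2  b=3  b=4  b=5  b=6  b=7  b=8
a=0:    L    L    L    W    W    W    W    L    L
a=1:    L    L    L    W    W    W    W    L    L
a=2:    L    L    L    W    W    W    W    L    L
a=3:    W    W    W    L    L    L    W    W    W
a=4:    W    W    W    L    L    L    W    W    W
a=5:    W    W    W    L    L    L    W    W    W
Cells with no legal move (terminal, hence L): (0,0), (0,1), (0,2), (1,0), (1,1), (1,2), (2,0), (2,1), (2,2).
The remaining L cells, each justified by listing all of its moves:
(0,7): only reaches (0,4)(W), (0,3)(W), all W → L
(0,8): only reaches (0,5)(W), (0,4)(W), all W → L
(1,7): only reaches (1,4)(W), (1,3)(W), all W → L
(1,8): only reaches (1,5)(W), (1,4)(W), all W → L
(2,7): only reaches (2,4)(W), (2,3)(W), all W → L
(2,8): only reaches (2,5)(W), (2,4)(W), all W → L
(3,3): only reaches (0,3)(W), (3,0)(W), all W → L
(3,4): only reaches (0,4)(W), (3,1)(W), (3,0)(W), all W → L
(3,5): only reaches (0,5)(W), (3,2)(W), (3,1)(W), all W → L
(4,3): only reaches (1,3)(W), (0,3)(W), (4,0)(W), all W → L
(4,4): only reaches (1,4)(W), (0,4)(W), (4,1)(W), (4,0)(W), all W → L
(4,5): only reaches (1,5)(W), (0,5)(W), (4,2)(W), (4,1)(W), all W → L
(5,3): only reaches (2,3)(W), (1,3)(W), (5,0)(W), all W → L
(5,4): only reaches (2,4)(W), (1,4)(W), (5,1)(W), (5,0)(W), all W → L
(5,5): only reaches (2,5)(W), (1,5)(W), (5,2)(W), (5,1)(W), all W → L
Every other cell has at least one move into one of the L cells above, so it is W.
L cells per row: a=0: 5, a=1: 5, a=2: 5, a=3: 3, a=4: 3, a=5: 3; total 24.

24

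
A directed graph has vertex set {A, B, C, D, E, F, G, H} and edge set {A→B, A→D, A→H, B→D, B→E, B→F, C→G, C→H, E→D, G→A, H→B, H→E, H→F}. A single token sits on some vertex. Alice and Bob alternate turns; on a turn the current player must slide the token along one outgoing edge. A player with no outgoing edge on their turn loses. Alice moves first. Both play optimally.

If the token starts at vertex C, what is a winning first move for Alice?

Move to G.

Positions with no move are L. A position that does have a move is losing for the player to move precisely when every available move leads to a winning position for the opponent. Fill in the labels:
Every edge goes from a vertex to one that appears earlier in the order D, F, E, B, H, A, G, C, so processing vertices in that order labels each vertex after all of its successors.
D: no outgoing edge → L
F: no outgoing edge → L
E: W (go to D, an L position)
B: W (go to F, an L position)
H: W (go to F, an L position)
A: W (go to D, an L position)
G: L (sole option A(W) is W)
C: W (go to G, an L position)
From C, the L positions reachable in one move are: G.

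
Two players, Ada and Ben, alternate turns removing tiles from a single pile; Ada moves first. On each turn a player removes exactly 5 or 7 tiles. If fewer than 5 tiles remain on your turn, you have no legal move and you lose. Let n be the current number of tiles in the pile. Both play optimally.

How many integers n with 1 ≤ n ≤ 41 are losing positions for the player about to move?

Use the standard recursion: the mover loses at a terminal position; elsewhere, the mover wins exactly when some move hands the opponent an L position.
n=0: no move → L
n=1: no move → L
n=2: no move → L
n=3: no move → L
n=4: no move → L
n=5: →0(L), so W
n=6: →1(L), so W
n=7: →2(L), so W
n=8: →3(L), so W
n=9: →4(L), so W
n=10: →3(L), so W
n=11: →4(L), so W
n=12: →7(W), 5(W) — all W, so L
n=13: →8(W), 6(W) — all W, so L
n=14: →9(W), 7(W) — all W, so L
n=15: →10(W), 8(W) — all W, so L
n=16: →11(W), 9(W) — all W, so L
n=17: →12(L), so W
n=18: →13(L), so W
n=19: →14(L), so W
n=20: →15(L), so W
n=21: →16(L), so W
n=22: →15(L), so W
n=23: →16(L), so W
n=24: →19(W), 17(W) — all W, so L
n=25: →20(W), 18(W) — all W, so L
n=26: →21(W), 19(W) — all W, so L
n=27: →22(W), 20(W) — all W, so L
n=28: →23(W), 21(W) — all W, so L
n=29: →24(L), so W
n=30: →25(L), so W
n=31: →26(L), so W
n=32: →27(L), so W
n=33: →28(L), so W
n=34: →27(L), so W
n=35: →28(L), so W
n=36: →31(W), 29(W) — all W, so L
n=37: →32(W), 30(W) — all W, so L
n=38: →33(W), 31(W) — all W, so L
n=39: →34(W), 32(W) — all W, so L
n=40: →35(W), 33(W) — all W, so L
n=41: →36(L), so W
L entries with 1 ≤ n ≤ 41 (n=0 is outside the asked range and is not counted): n = 1, 2, 3, 4, 12, 13, 14, 15, 16, 24, 25, 26, 27, 28, 36, 37, 38, 39, 40; that makes 19.

19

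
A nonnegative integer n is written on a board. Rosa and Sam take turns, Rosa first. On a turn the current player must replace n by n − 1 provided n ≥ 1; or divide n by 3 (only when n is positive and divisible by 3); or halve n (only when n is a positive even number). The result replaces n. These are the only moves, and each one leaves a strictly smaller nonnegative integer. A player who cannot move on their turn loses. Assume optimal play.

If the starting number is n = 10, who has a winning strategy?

Rosa wins.

Compute win/loss labels from the base case upward. A position with no move is L. Any other position is W if it can reach an L in one move, else L.
n=0: no move → L
n=1: reaches L-position 0 → W
n=2: only reaches 1(W), which is W → L
n=3: reaches L-position 2 → W
n=4: reaches L-position 2 → W
n=5: only reaches 4(W), which is W → L
n=6: reaches L-position 2 → W
n=7: only reaches 6(W), which is W → L
n=8: reaches L-position 7 → W
n=9: only reaches 3(W), 8(W), all W → L
n=10: reaches L-position 5 → W
The starting position 10 is W: Rosa should move to 5, handing over an L position.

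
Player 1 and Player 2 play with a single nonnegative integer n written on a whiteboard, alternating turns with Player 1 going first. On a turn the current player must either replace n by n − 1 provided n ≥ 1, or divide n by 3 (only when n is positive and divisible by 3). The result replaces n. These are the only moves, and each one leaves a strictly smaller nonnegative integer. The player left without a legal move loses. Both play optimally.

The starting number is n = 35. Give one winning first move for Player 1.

Build the W/L table. Terminal = L. A non-terminal position is W if it has a move to some L; otherwise it is L.
n=0: no move → L
n=1: W (go to 0, an L position)
n=2: L (sole option 1(W) is W)
n=3: W (go to 2, an L position)
n=4: L (sole option 3(W) is W)
n=5: W (go to 4, an L position)
n=6: W (go to 2, an L position)
n=7: L (sole option 6(W) is W)
n=8: W (go to 7, an L position)
n=9: L (options 3(W), 8(W) are all W)
n=10: W (go to 9, an L position)
n=11: L (sole option 10(W) is W)
n=12: W (go to 4, an L position)
n=13: L (sole option 12(W) is W)
n=14: W (go to 13, an L position)
n=15: L (options 5(W), 14(W) are all W)
n=16: W (go to 15, an L position)
n=17: L (sole option 16(W) is W)
n=18: W (go to 17, an L position)
n=19: L (sole option 18(W) is W)
n=20: W (go to 19, an L position)
n=21: W (go to 7, an L position)
n=22: L (sole option 21(W) is W)
n=23: W (go to 22, an L position)
n=24: L (options 8(W), 23(W) are all W)
n=25: W (go to 24, an L position)
n=26: L (sole option 25(W) is W)
n=27: W (go to 9, an L position)
n=28: L (sole option 27(W) is W)
n=29: W (go to 28, an L position)
n=30: L (options 10(W), 29(W) are all W)
n=31: W (go to 30, an L position)
n=32: L (sole option 31(W) is W)
n=33: W (go to 11, an L position)
n=34: L (sole option 33(W) is W)
n=35: W (go to 34, an L position)
From 35, the L positions reachable in one move are: 34.

Move to 34.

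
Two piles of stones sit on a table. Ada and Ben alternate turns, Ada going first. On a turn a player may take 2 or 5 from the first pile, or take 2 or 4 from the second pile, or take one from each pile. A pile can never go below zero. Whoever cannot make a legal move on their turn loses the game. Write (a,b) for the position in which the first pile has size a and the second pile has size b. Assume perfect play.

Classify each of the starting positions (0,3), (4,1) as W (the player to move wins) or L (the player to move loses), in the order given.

(0,3): W, (4,1): L

Work bottom-up. With no move the player to move loses. Otherwise the position is W if at least one move leads to an L position for the opponent, and L if every move leads to a W.
No move ever increases a pile, so every position that can arise here has a ≤ 4 and b ≤ 3; it is enough to label the cells with 0 ≤ a ≤ 4 and 0 ≤ b ≤ 3.
Every move lowers a or b (never raises either), so fill the grid row by row in increasing a, and left to right within a row: each cell's successors are then already labelled.
      b=0  b=1  b=2  b=3
a=0:    L    L    W    W
a=1:    L    W    W    L
a=2:    W    W    L    L
a=3:    W    L    L    W
a=4:    L    L    W    W
Cells with no legal move (terminal, hence L): (0,0), (0,1), (1,0).
The remaining L cells, each justified by listing all of its moves:
(1,3): L (options (1,1)(W), (0,2)(W) are all W)
(2,2): L (options (0,2)(W), (2,0)(W), (1,1)(W) are all W)
(2,3): L (options (0,3)(W), (2,1)(W), (1,2)(W) are all W)
(3,1): L (options (1,1)(W), (2,0)(W) are all W)
(3,2): L (options (1,2)(W), (3,0)(W), (2,1)(W) are all W)
(4,0): L (sole option (2,0)(W) is W)
(4,1): L (options (2,1)(W), (3,0)(W) are all W)
Every other cell has at least one move into one of the L cells above, so it is W.
(0,3): the move to (0,1) reaches an L cell, so W
(4,1): one of the L cells justified above, so L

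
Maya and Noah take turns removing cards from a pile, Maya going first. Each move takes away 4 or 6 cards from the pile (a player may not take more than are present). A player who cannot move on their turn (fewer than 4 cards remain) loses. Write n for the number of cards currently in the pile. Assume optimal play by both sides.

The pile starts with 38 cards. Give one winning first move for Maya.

Remove 6, leaving 32.

Build the W/L table. Terminal = L. A non-terminal position is W if it has a move to some L; otherwise it is L.
n=0: no move → L
n=1: no move → L
n=2: no move → L
n=3: no move → L
n=4: W (go to 0, an L position)
n=5: W (go to 1, an L position)
n=6: W (go to 2, an L position)
n=7: W (go to 3, an L position)
n=8: W (go to 2, an L position)
n=9: W (go to 3, an L position)
n=10: L (options 6(W), 4(W) are all W)
n=11: L (options 7(W), 5(W) are all W)
n=12: L (options 8(W), 6(W) are all W)
n=13: L (options 9(W), 7(W) are all W)
n=14: W (go to 10, an L position)
n=15: W (go to 11, an L position)
n=16: W (go to 12, an L position)
n=17: W (go to 13, an L position)
n=18: W (go to 12, an L position)
n=19: W (go to 13, an L position)
n=20: L (options 16(W), 14(W) are all W)
n=21: L (options 17(W), 15(W) are all W)
n=22: L (options 18(W), 16(W) are all W)
n=23: L (options 19(W), 17(W) are all W)
n=24: W (go to 20, an L position)
n=25: W (go to 21, an L position)
n=26: W (go to 22, an L position)
n=27: W (go to 23, an L position)
n=28: W (go to 22, an L position)
n=29: W (go to 23, an L position)
n=30: L (options 26(W), 24(W) are all W)
n=31: L (options 27(W), 25(W) are all W)
n=32: L (options 28(W), 26(W) are all W)
n=33: L (options 29(W), 27(W) are all W)
n=34: W (go to 30, an L position)
n=35: W (go to 31, an L position)
n=36: W (go to 32, an L position)
n=37: W (go to 33, an L position)
n=38: W (go to 32, an L position)
From 38, the L positions reachable in one move are: 32.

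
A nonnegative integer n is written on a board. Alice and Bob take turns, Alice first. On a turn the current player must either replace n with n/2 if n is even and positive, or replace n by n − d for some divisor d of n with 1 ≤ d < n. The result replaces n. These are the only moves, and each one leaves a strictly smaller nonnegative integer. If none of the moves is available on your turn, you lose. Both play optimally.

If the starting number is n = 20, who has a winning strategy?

Alice wins.

Build the W/L table. Terminal = L. A non-terminal position is W if it has a move to some L; otherwise it is L.
n=0: no move → L
n=1: no move → L
n=2: W (go to 1, an L position)
n=3: L (sole option 2(W) is W)
n=4: W (go to 3, an L position)
n=5: L (sole option 4(W) is W)
n=6: W (go to 3, an L position)
n=7: L (sole option 6(W) is W)
n=8: W (go to 7, an L position)
n=9: L (options 6(W), 8(W) are all W)
n=10: W (go to 5, an L position)
n=11: L (sole option 10(W) is W)
n=12: W (go to 9, an L position)
n=13: L (sole option 12(W) is W)
n=14: W (go to 7, an L position)
n=15: L (options 10(W), 12(W), 14(W) are all W)
n=16: W (go to 15, an L position)
n=17: L (sole option 16(W) is W)
n=18: W (go to 9, an L position)
n=19: L (sole option 18(W) is W)
n=20: W (go to 15, an L position)
From 20 Alice can move to 15, reaching an L position.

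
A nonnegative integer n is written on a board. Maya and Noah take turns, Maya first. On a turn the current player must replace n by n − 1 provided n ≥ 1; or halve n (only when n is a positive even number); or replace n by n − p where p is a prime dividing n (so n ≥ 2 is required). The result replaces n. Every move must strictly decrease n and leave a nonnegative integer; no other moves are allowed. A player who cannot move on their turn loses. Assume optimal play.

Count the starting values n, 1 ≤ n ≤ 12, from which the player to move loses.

Compute win/loss labels from the base case upward. A position with no move is L. Any other position is W if it can reach an L in one move, else L.
n=0: no move → L
n=1: →0(L), so W
n=2: →0(L), so W
n=3: →0(L), so W
n=4: →2(W), 3(W) — all W, so L
n=5: →0(L), so W
n=6: →4(L), so W
n=7: →0(L), so W
n=8: →4(L), so W
n=9: →6(W), 8(W) — all W, so L
n=10: →9(L), so W
n=11: →0(L), so W
n=12: →9(L), so W
L entries with 1 ≤ n ≤ 12 (n=0 is outside the asked range and is not counted): n = 4, 9; that makes 2.

2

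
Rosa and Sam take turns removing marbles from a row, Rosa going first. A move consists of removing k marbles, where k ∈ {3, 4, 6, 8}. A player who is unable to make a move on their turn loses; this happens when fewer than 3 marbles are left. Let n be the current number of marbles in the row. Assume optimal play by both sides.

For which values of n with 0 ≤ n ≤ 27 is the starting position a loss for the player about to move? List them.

0, 1, 2, 11, 12, 13, 22, 23, 24

Label each position W (a win for the player to move) or L (a loss). A position with no legal move is L; any other position is W exactly when some move reaches an L, and L when every move reaches a W.
n=0: no move → L
n=1: no move → L
n=2: no move → L
n=3: →0(L), so W
n=4: →1(L), so W
n=5: →2(L), so W
n=6: →2(L), so W
n=7: →1(L), so W
n=8: →2(L), so W
n=9: →1(L), so W
n=10: →2(L), so W
n=11: →8(W), 7(W), 5(W), 3(W) — all W, so L
n=12: →9(W), 8(W), 6(W), 4(W) — all W, so L
n=13: →10(W), 9(W), 7(W), 5(W) — all W, so L
n=14: →11(L), so W
n=15: →12(L), so W
n=16: →13(L), so W
n=17: →13(L), so W
n=18: →12(L), so W
n=19: →13(L), so W
n=20: →12(L), so W
n=21: →13(L), so W
n=22: →19(W), 18(W), 16(W), 14(W) — all W, so L
n=23: →20(W), 19(W), 17(W), 15(W) — all W, so L
n=24: →21(W), 20(W), 18(W), 16(W) — all W, so L
n=25: →22(L), so W
n=26: →23(L), so W
n=27: →24(L), so W
The losing starting values of n are exactly the entries labelled L in this table (9 of them).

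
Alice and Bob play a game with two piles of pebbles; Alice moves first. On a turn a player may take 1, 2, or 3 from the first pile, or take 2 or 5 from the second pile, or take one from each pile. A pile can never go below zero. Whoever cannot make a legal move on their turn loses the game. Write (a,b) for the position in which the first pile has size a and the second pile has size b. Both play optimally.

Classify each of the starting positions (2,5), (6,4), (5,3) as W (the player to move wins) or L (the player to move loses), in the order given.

(2,5): L, (6,4): W, (5,3): L

Label each position W (a win for the player to move) or L (a loss). A position with no legal move is L; any other position is W exactly when some move reaches an L, and L when every move reaches a W.
No move ever increases a pile, so every position that can arise here has a ≤ 6 and b ≤ 5; it is enough to label the cells with 0 ≤ a ≤ 6 and 0 ≤ b ≤ 5.
Every move lowers a or b (never raises either), so fill the grid row by row in increasing a, and left to right within a row: each cell's successors are then already labelled.
      b=0  b=1  b=2  b=3  b=4  b=5
a=0:    L    L    W    W    L    W
a=1:    W    W    W    L    W    W
a=2:    W    W    L    W    W    L
a=3:    W    W    W    W    W    W
a=4:    L    L    W    W    L    W
a=5:    W    W    W    L    W    W
a=6:    W    W    L    W    W    L
Cells with no legal move (terminal, hence L): (0,0), (0,1).
The remaining L cells, each justified by listing all of its moves:
(0,4): only reaches (0,2)(W), which is W → L
(1,3): only reaches (0,3)(W), (1,1)(W), (0,2)(W), all W → L
(2,2): only reaches (1,2)(W), (0,2)(W), (2,0)(W), (1,1)(W), all W → L
(2,5): only reaches (1,5)(W), (0,5)(W), (2,3)(W), (2,0)(W), (1,4)(W), all W → L
(4,0): only reaches (3,0)(W), (2,0)(W), (1,0)(W), all W → L
(4,1): only reaches (3,1)(W), (2,1)(W), (1,1)(W), (3,0)(W), all W → L
(4,4): only reaches (3,4)(W), (2,4)(W), (1,4)(W), (4,2)(W), (3,3)(W), all W → L
(5,3): only reaches (4,3)(W), (3,3)(W), (2,3)(W), (5,1)(W), (4,2)(W), all W → L
(6,2): only reaches (5,2)(W), (4,2)(W), (3,2)(W), (6,0)(W), (5,1)(W), all W → L
(6,5): only reaches (5,5)(W), (4,5)(W), (3,5)(W), (6,3)(W), (6,0)(W), (5,4)(W), all W → L
Every other cell has at least one move into one of the L cells above, so it is W.
(2,5): one of the L cells justified above, so L
(6,4): the move to (4,4) reaches an L cell, so W
(5,3): one of the L cells justified above, so L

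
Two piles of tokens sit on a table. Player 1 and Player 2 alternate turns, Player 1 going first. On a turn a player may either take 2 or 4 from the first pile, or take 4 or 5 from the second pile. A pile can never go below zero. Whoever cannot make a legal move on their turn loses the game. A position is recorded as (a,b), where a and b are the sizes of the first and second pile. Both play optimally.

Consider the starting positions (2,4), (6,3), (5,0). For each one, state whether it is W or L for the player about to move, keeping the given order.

Compute win/loss labels from the base case upward. A position with no move is L. Any other position is W if it can reach an L in one move, else L.
No move ever increases a pile, so every position that can arise here has a ≤ 6 and b ≤ 4; it is enough to label the cells with 0 ≤ a ≤ 6 and 0 ≤ b ≤ 4.
Every move lowers a or b (never raises either), so fill the grid row by row in increasing a, and left to right within a row: each cell's successors are then already labelled.
      b=0  b=1  b=2  b=3  b=4
a=0:    L    L    L    L    W
a=1:    L    L    L    L    W
a=2:    W    W    W    W    L
a=3:    W    W    W    W    L
a=4:    W    W    W    W    W
a=5:    W    W    W    W    W
a=6:    L    L    L    L    W
Cells with no legal move (terminal, hence L): (0,0), (0,1), (0,2), (0,3), (1,0), (1,1), (1,2), (1,3).
The remaining L cells, each justified by listing all of its moves:
(2,4): only reaches (0,4)(W), (2,0)(W), all W → L
(3,4): only reaches (1,4)(W), (3,0)(W), all W → L
(6,0): only reaches (4,0)(W), (2,0)(W), all W → L
(6,1): only reaches (4,1)(W), (2,1)(W), all W → L
(6,2): only reaches (4,2)(W), (2,2)(W), all W → L
(6,3): only reaches (4,3)(W), (2,3)(W), all W → L
Every other cell has at least one move into one of the L cells above, so it is W.
(2,4): one of the L cells justified above, so L
(6,3): one of the L cells justified above, so L
(5,0): the move to (1,0) reaches an L cell, so W

(2,4): L, (6,3): L, (5,0): W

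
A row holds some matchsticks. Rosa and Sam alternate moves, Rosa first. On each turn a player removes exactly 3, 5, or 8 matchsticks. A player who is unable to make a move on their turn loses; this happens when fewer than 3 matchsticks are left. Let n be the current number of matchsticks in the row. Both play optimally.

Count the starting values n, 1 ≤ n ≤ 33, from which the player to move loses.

Classify positions by backward induction: terminal positions (no move available) are L. From any other position, the mover wins iff some move reaches an L.
n=0: no move → L
n=1: no move → L
n=2: no move → L
n=3: reaches L-position 0 → W
n=4: reaches L-position 1 → W
n=5: reaches L-position 2 → W
n=6: reaches L-position 1 → W
n=7: reaches L-position 2 → W
n=8: reaches L-position 0 → W
n=9: reaches L-position 1 → W
n=10: reaches L-position 2 → W
n=11: only reaches 8(W), 6(W), 3(W), all W → L
n=12: only reaches 9(W), 7(W), 4(W), all W → L
n=13: only reaches 10(W), 8(W), 5(W), all W → L
n=14: reaches L-position 11 → W
n=15: reaches L-position 12 → W
n=16: reaches L-position 13 → W
n=17: reaches L-position 12 → W
n=18: reaches L-position 13 → W
n=19: reaches L-position 11 → W
n=20: reaches L-position 12 → W
n=21: reaches L-position 13 → W
n=22: only reaches 19(W), 17(W), 14(W), all W → L
n=23: only reaches 20(W), 18(W), 15(W), all W → L
n=24: only reaches 21(W), 19(W), 16(W), all W → L
n=25: reaches L-position 22 → W
n=26: reaches L-position 23 → W
n=27: reaches L-position 24 → W
n=28: reaches L-position 23 → W
n=29: reaches L-position 24 → W
n=30: reaches L-position 22 → W
n=31: reaches L-position 23 → W
n=32: reaches L-position 24 → W
n=33: only reaches 30(W), 28(W), 25(W), all W → L
L entries with 1 ≤ n ≤ 33 (n=0 is outside the asked range and is not counted): n = 1, 2, 11, 12, 13, 22, 23, 24, 33; that makes 9.

9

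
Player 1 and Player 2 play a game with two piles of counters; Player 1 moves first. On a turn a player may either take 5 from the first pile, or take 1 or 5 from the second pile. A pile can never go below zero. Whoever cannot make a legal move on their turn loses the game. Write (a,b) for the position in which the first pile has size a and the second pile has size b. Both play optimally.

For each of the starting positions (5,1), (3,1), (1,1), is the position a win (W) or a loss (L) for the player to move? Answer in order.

(5,1): L, (3,1): W, (1,1): W

Compute win/loss labels from the base case upward. A position with no move is L. Any other position is W if it can reach an L in one move, else L.
No move ever increases a pile, so every position that can arise here has a ≤ 5 and b ≤ 1; it is enough to label the cells with 0 ≤ a ≤ 5 and 0 ≤ b ≤ 1.
Every move lowers a or b (never raises either), so fill the grid row by row in increasing a, and left to right within a row: each cell's successors are then already labelled.
      b=0  b=1
a=0:    L    W
a=1:    L    W
a=2:    L    W
a=3:    L    W
a=4:    L    W
a=5:    W    L
Cells with no legal move (terminal, hence L): (0,0), (1,0), (2,0), (3,0), (4,0).
The remaining L cells, each justified by listing all of its moves:
(5,1): only reaches (0,1)(W), (5,0)(W), all W → L
Every other cell has at least one move into one of the L cells above, so it is W.
(5,1): one of the L cells justified above, so L
(3,1): the move to (3,0) reaches an L cell, so W
(1,1): the move to (1,0) reaches an L cell, so W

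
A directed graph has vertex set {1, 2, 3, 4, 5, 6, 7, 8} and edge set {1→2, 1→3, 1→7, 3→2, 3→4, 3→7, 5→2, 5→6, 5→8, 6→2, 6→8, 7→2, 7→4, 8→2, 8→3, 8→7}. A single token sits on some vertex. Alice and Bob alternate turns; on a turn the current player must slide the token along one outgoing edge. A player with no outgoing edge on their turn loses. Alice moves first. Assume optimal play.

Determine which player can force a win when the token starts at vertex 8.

Alice wins.

Build the W/L table. Terminal = L. A non-terminal position is W if it has a move to some L; otherwise it is L.
Every edge goes from a vertex to one that appears earlier in the order 2, 4, 7, 3, 1, 8, 6, 5, so processing vertices in that order labels each vertex after all of its successors.
2: no outgoing edge → L
4: no outgoing edge → L
7: →4(L), so W
3: →4(L), so W
1: →2(L), so W
8: →2(L), so W
6: →2(L), so W
5: →2(L), so W
The starting position 8 is W: Alice should move to 2, handing over an L position.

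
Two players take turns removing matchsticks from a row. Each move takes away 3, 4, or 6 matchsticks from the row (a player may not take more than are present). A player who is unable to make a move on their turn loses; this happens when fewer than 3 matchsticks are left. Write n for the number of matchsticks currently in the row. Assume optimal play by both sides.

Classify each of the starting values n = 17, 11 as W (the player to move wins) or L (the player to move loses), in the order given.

17: W, 11: L

Use the standard recursion: the mover loses at a terminal position; elsewhere, the mover wins exactly when some move hands the opponent an L position.
n=0: no move → L
n=1: no move → L
n=2: no move → L
n=3: W (go to 0, an L position)
n=4: W (go to 1, an L position)
n=5: W (go to 2, an L position)
n=6: W (go to 2, an L position)
n=7: W (go to 1, an L position)
n=8: W (go to 2, an L position)
n=9: L (options 6(W), 5(W), 3(W) are all W)
n=10: L (options 7(W), 6(W), 4(W) are all W)
n=11: L (options 8(W), 7(W), 5(W) are all W)
n=12: W (go to 9, an L position)
n=13: W (go to 10, an L position)
n=14: W (go to 11, an L position)
n=15: W (go to 11, an L position)
n=16: W (go to 10, an L position)
n=17: W (go to 11, an L position)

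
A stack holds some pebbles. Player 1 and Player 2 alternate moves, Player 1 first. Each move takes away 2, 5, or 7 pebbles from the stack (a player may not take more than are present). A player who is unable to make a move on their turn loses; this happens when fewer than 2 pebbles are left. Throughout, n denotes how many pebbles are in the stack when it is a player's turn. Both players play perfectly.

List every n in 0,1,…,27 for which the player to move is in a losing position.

Compute win/loss labels from the base case upward. A position with no move is L. Any other position is W if it can reach an L in one move, else L.
n=0: no move → L
n=1: no move → L
n=2: reaches L-position 0 → W
n=3: reaches L-position 1 → W
n=4: only reaches 2(W), which is W → L
n=5: reaches L-position 0 → W
n=6: reaches L-position 4 → W
n=7: reaches L-position 0 → W
n=8: reaches L-position 1 → W
n=9: reaches L-position 4 → W
n=10: only reaches 8(W), 5(W), 3(W), all W → L
n=11: reaches L-position 4 → W
n=12: reaches L-position 10 → W
n=13: only reaches 11(W), 8(W), 6(W), all W → L
n=14: only reaches 12(W), 9(W), 7(W), all W → L
n=15: reaches L-position 13 → W
n=16: reaches L-position 14 → W
n=17: reaches L-position 10 → W
n=18: reaches L-position 13 → W
n=19: reaches L-position 14 → W
n=20: reaches L-position 13 → W
n=21: reaches L-position 14 → W
n=22: only reaches 20(W), 17(W), 15(W), all W → L
n=23: only reaches 21(W), 18(W), 16(W), all W → L
n=24: reaches L-position 22 → W
n=25: reaches L-position 23 → W
n=26: only reaches 24(W), 21(W), 19(W), all W → L
n=27: reaches L-position 22 → W
The losing starting values of n are exactly the entries labelled L in this table (9 of them).

0, 1, 4, 10, 13, 14, 22, 23, 26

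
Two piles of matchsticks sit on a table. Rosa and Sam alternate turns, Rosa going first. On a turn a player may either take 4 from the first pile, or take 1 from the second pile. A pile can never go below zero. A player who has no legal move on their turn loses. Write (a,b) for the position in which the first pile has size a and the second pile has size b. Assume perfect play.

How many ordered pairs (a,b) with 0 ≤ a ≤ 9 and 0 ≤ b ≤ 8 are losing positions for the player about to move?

46

Work bottom-up. With no move the player to move loses. Otherwise the position is W if at least one move leads to an L position for the opponent, and L if every move leads to a W.
Every move lowers a or b (never raises either), so fill the grid row by row in increasing a, and left to right within a row: each cell's successors are then already labelled.
      b=0  b=1  b=2  b=3  b=4  b=5  b=6  b=7  b=8
a=0:    L    W    L    W    L    W    L    W    L
a=1:    L    W    L    W    L    W    L    W    L
a=2:    L    W    L    W    L    W    L    W    L
a=3:    L    W    L    W    L    W    L    W    L
a=4:    W    L    W    L    W    L    W    L    W
a=5:    W    L    W    L    W    L    W    L    W
a=6:    W    L    W    L    W    L    W    L    W
a=7:    W    L    W    L    W    L    W    L    W
a=8:    L    W    L    W    L    W    L    W    L
a=9:    L    W    L    W    L    W    L    W    L
Cells with no legal move (terminal, hence L): (0,0), (1,0), (2,0), (3,0).
The remaining L cells, each justified by listing all of its moves:
(0,2): L (sole option (0,1)(W) is W)
(0,4): L (sole option (0,3)(W) is W)
(0,6): L (sole option (0,5)(W) is W)
(0,8): L (sole option (0,7)(W) is W)
(1,2): L (sole option (1,1)(W) is W)
(1,4): L (sole option (1,3)(W) is W)
(1,6): L (sole option (1,5)(W) is W)
(1,8): L (sole option (1,7)(W) is W)
(2,2): L (sole option (2,1)(W) is W)
(2,4): L (sole option (2,3)(W) is W)
(2,6): L (sole option (2,5)(W) is W)
(2,8): L (sole option (2,7)(W) is W)
(3,2): L (sole option (3,1)(W) is W)
(3,4): L (sole option (3,3)(W) is W)
(3,6): L (sole option (3,5)(W) is W)
(3,8): L (sole option (3,7)(W) is W)
(4,1): L (options (0,1)(W), (4,0)(W) are all W)
(4,3): L (options (0,3)(W), (4,2)(W) are all W)
(4,5): L (options (0,5)(W), (4,4)(W) are all W)
(4,7): L (options (0,7)(W), (4,6)(W) are all W)
(5,1): L (options (1,1)(W), (5,0)(W) are all W)
(5,3): L (options (1,3)(W), (5,2)(W) are all W)
(5,5): L (options (1,5)(W), (5,4)(W) are all W)
(5,7): L (options (1,7)(W), (5,6)(W) are all W)
(6,1): L (options (2,1)(W), (6,0)(W) are all W)
(6,3): L (options (2,3)(W), (6,2)(W) are all W)
(6,5): L (options (2,5)(W), (6,4)(W) are all W)
(6,7): L (options (2,7)(W), (6,6)(W) are all W)
(7,1): L (options (3,1)(W), (7,0)(W) are all W)
(7,3): L (options (3,3)(W), (7,2)(W) are all W)
(7,5): L (options (3,5)(W), (7,4)(W) are all W)
(7,7): L (options (3,7)(W), (7,6)(W) are all W)
(8,0): L (sole option (4,0)(W) is W)
(8,2): L (options (4,2)(W), (8,1)(W) are all W)
(8,4): L (options (4,4)(W), (8,3)(W) are all W)
(8,6): L (options (4,6)(W), (8,5)(W) are all W)
(8,8): L (options (4,8)(W), (8,7)(W) are all W)
(9,0): L (sole option (5,0)(W) is W)
(9,2): L (options (5,2)(W), (9,1)(W) are all W)
(9,4): L (options (5,4)(W), (9,3)(W) are all W)
(9,6): L (options (5,6)(W), (9,5)(W) are all W)
(9,8): L (options (5,8)(W), (9,7)(W) are all W)
Every other cell has at least one move into one of the L cells above, so it is W.
L cells per row: a=0: 5, a=1: 5, a=2: 5, a=3: 5, a=4: 4, a=5: 4, a=6: 4, a=7: 4, a=8: 5, a=9: 5; total 46.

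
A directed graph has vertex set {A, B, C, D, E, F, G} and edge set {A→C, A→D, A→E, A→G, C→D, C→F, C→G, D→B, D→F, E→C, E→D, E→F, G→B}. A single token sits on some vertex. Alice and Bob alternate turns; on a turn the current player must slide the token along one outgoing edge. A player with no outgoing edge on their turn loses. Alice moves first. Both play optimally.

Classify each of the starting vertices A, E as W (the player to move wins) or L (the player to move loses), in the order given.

Positions with no move are L. A position that does have a move is losing for the player to move precisely when every available move leads to a winning position for the opponent. Fill in the labels:
Every edge goes from a vertex to one that appears earlier in the order F, B, D, G, C, E, A, so processing vertices in that order labels each vertex after all of its successors.
F: no outgoing edge → L
B: no outgoing edge → L
D: W (go to B, an L position)
G: W (go to B, an L position)
C: W (go to F, an L position)
E: W (go to F, an L position)
A: L (options E(W), C(W), G(W), D(W) are all W)

A: L, E: W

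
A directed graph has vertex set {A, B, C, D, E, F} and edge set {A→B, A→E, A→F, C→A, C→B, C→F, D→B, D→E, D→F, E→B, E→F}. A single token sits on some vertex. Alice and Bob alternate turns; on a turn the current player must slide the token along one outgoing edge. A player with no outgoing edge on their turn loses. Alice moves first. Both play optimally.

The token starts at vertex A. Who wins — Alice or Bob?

Alice wins.

Build the W/L table. Terminal = L. A non-terminal position is W if it has a move to some L; otherwise it is L.
Every edge goes from a vertex to one that appears earlier in the order B, F, E, A, D, C, so processing vertices in that order labels each vertex after all of its successors.
B: no outgoing edge → L
F: no outgoing edge → L
E: W (go to F, an L position)
A: W (go to F, an L position)
D: W (go to F, an L position)
C: W (go to F, an L position)
From A Alice can move to F, reaching an L position.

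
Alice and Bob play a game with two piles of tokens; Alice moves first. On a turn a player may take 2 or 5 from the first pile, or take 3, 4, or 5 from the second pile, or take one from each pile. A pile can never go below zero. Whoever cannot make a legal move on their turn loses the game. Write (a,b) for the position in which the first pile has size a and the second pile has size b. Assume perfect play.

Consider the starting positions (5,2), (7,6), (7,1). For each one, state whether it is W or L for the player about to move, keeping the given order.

Positions with no move are L. A position that does have a move is losing for the player to move precisely when every available move leads to a winning position for the opponent. Fill in the labels:
No move ever increases a pile, so every position that can arise here has a ≤ 7 and b ≤ 6; it is enough to label the cells with 0 ≤ a ≤ 7 and 0 ≤ b ≤ 6.
Every move lowers a or b (never raises either), so fill the grid row by row in increasing a, and left to right within a row: each cell's successors are then already labelled.
      b=0  b=1  b=2  b=3  b=4  b=5  b=6
a=0:    L    L    L    W    W    W    W
a=1:    L    W    W    W    W    W    L
a=2:    W    W    W    L    L    L    W
a=3:    W    L    L    L    W    W    W
a=4:    L    L    W    W    W    W    W
a=5:    W    W    W    W    L    L    L
a=6:    W    W    L    L    L    W    W
a=7:    L    L    L    W    W    W    W
Cells with no legal move (terminal, hence L): (0,0), (0,1), (0,2), (1,0).
The remaining L cells, each justified by listing all of its moves:
(1,6): only reaches (1,3)(W), (1,2)(W), (1,1)(W), (0,5)(W), all W → L
(2,3): only reaches (0,3)(W), (2,0)(W), (1,2)(W), all W → L
(2,4): only reaches (0,4)(W), (2,1)(W), (2,0)(W), (1,3)(W), all W → L
(2,5): only reaches (0,5)(W), (2,2)(W), (2,1)(W), (2,0)(W), (1,4)(W), all W → L
(3,1): only reaches (1,1)(W), (2,0)(W), all W → L
(3,2): only reaches (1,2)(W), (2,1)(W), all W → L
(3,3): only reaches (1,3)(W), (3,0)(W), (2,2)(W), all W → L
(4,0): only reaches (2,0)(W), which is W → L
(4,1): only reaches (2,1)(W), (3,0)(W), all W → L
(5,4): only reaches (3,4)(W), (0,4)(W), (5,1)(W), (5,0)(W), (4,3)(W), all W → L
(5,5): only reaches (3,5)(W), (0,5)(W), (5,2)(W), (5,1)(W), (5,0)(W), (4,4)(W), all W → L
(5,6): only reaches (3,6)(W), (0,6)(W), (5,3)(W), (5,2)(W), (5,1)(W), (4,5)(W), all W → L
(6,2): only reaches (4,2)(W), (1,2)(W), (5,1)(W), all W → L
(6,3): only reaches (4,3)(W), (1,3)(W), (6,0)(W), (5,2)(W), all W → L
(6,4): only reaches (4,4)(W), (1,4)(W), (6,1)(W), (6,0)(W), (5,3)(W), all W → L
(7,0): only reaches (5,0)(W), (2,0)(W), all W → L
(7,1): only reaches (5,1)(W), (2,1)(W), (6,0)(W), all W → L
(7,2): only reaches (5,2)(W), (2,2)(W), (6,1)(W), all W → L
Every other cell has at least one move into one of the L cells above, so it is W.
(5,2): the move to (3,2) reaches an L cell, so W
(7,6): the move to (5,6) reaches an L cell, so W
(7,1): one of the L cells justified above, so L

(5,2): W, (7,6): W, (7,1): L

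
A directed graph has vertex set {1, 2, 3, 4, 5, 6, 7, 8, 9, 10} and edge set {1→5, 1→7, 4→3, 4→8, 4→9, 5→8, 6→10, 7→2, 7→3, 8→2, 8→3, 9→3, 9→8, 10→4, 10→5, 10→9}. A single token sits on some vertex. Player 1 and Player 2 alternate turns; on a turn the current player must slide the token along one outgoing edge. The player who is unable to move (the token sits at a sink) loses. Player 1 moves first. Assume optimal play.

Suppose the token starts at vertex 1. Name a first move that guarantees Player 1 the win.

Use the standard recursion: the mover loses at a terminal position; elsewhere, the mover wins exactly when some move hands the opponent an L position.
Every edge goes from a vertex to one that appears earlier in the order 3, 2, 8, 7, 5, 9, 4, 10, 6, 1, so processing vertices in that order labels each vertex after all of its successors.
3: no outgoing edge → L
2: no outgoing edge → L
8: →2(L), so W
7: →2(L), so W
5: →8(W) only, which is W, so L
9: →3(L), so W
4: →3(L), so W
10: →5(L), so W
6: →10(W) only, which is W, so L
1: →5(L), so W
From 1, the L positions reachable in one move are: 5.

Move to 5.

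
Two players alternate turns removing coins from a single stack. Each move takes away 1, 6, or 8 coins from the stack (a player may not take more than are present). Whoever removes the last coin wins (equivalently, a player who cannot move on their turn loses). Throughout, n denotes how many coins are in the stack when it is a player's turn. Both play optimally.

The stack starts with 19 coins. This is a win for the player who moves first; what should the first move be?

Positions with no move are L. A position that does have a move is losing for the player to move precisely when every available move leads to a winning position for the opponent. Fill in the labels:
n=0: no move → L
n=1: →0(L), so W
n=2: →1(W) only, which is W, so L
n=3: →2(L), so W
n=4: →3(W) only, which is W, so L
n=5: →4(L), so W
n=6: →0(L), so W
n=7: →6(W), 1(W) — all W, so L
n=8: →7(L), so W
n=9: →8(W), 3(W), 1(W) — all W, so L
n=10: →9(L), so W
n=11: →10(W), 5(W), 3(W) — all W, so L
n=12: →11(L), so W
n=13: →7(L), so W
n=14: →13(W), 8(W), 6(W) — all W, so L
n=15: →14(L), so W
n=16: →15(W), 10(W), 8(W) — all W, so L
n=17: →16(L), so W
n=18: →17(W), 12(W), 10(W) — all W, so L
n=19: →18(L), so W
From 19, the L positions reachable in one move are: 18, 11. Any move reaching one of these is winning.

Remove 1, leaving 18.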